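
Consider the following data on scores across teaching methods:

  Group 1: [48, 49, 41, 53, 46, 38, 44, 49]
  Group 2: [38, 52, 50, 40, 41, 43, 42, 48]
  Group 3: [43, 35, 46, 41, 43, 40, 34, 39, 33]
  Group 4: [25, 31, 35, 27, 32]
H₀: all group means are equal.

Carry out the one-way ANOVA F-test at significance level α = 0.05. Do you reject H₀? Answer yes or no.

reject H₀: yes

Group means [46.00, 44.25, 39.33, 30.00], grand mean 40.867
SSB = Σnᵢ(x̄ᵢ−x̄)² = 913.967; SSW = ΣΣ(x−x̄ᵢ)² = 571.500
MSB = 913.967/3 = 304.6556; MSW = 571.500/26 = 21.9808
F = MSB/MSW = 13.8601
df = (3, 26)
p-value (upper-tail) = 0.00001
At α=0.05: p < α → reject H₀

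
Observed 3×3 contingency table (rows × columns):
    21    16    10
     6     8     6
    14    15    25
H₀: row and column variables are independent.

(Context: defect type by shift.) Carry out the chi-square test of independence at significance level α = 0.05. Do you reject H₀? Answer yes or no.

Row totals [47, 20, 54], col totals [41, 39, 41], n=121
χ² = (21−15.93)²/15.93 + (16−15.15)²/15.15 + (10−15.93)²/15.93 + (6−6.78)²/6.78 + (8−6.45)²/6.45 + (6−6.78)²/6.78 + (14−18.30)²/18.30 + (15−17.40)²/17.40 + (25−18.30)²/18.30 = 8.2189
df = 4
p-value (upper-tail) = 0.08388
At α=0.05: p ≥ α → fail to reject H₀

reject H₀: no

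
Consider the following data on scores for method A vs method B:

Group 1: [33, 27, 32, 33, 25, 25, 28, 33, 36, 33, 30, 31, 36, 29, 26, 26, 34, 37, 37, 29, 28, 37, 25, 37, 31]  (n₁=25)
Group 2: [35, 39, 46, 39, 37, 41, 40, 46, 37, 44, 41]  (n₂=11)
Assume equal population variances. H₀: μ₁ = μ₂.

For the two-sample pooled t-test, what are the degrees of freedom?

degrees of freedom = 34

df = n₁ + n₂ − 2 = 25 + 11 − 2 = 34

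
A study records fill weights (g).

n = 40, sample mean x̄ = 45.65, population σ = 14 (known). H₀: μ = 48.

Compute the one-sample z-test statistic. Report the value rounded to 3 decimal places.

SE = σ/√n = 14/√40 = 2.2136
z = (x̄−μ₀)/SE = (45.65−48)/2.2136 = -1.0616

test statistic = -1.062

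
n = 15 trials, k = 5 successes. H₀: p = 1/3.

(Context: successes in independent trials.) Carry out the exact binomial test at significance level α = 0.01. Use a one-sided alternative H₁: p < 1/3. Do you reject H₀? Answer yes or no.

Exact binomial: n=15, k=5, p₀=1/3=0.3333
P(X≤5) from Σ C(n,i)·p₀^i·(1−p₀)^(n−i)
p-value (one-sided, H₁ less) = 0.61837
At α=0.01: p ≥ α → fail to reject H₀

reject H₀: no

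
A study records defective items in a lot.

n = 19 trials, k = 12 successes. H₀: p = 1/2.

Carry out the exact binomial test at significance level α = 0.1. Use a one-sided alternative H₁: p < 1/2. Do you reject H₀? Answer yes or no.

reject H₀: no

Exact binomial: n=19, k=12, p₀=1/2=0.5000
P(X≤12) from Σ C(n,i)·p₀^i·(1−p₀)^(n−i)
p-value (one-sided, H₁ less) = 0.91647
At α=0.1: p ≥ α → fail to reject H₀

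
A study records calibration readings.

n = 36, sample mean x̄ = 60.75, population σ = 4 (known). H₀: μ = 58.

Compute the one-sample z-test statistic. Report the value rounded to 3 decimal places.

SE = σ/√n = 4/√36 = 0.6667
z = (x̄−μ₀)/SE = (60.75−58)/0.6667 = 4.1250

test statistic = 4.125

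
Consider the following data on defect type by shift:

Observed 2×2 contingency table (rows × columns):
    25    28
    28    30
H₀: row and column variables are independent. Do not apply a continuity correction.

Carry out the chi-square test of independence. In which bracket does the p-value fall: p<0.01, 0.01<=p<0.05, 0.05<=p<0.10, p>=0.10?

Row totals [53, 58], col totals [53, 58], n=111
χ² = (25−25.31)²/25.31 + (28−27.69)²/27.69 + (28−27.69)²/27.69 + (30−30.31)²/30.31 = 0.0136
df = 1
p-value (upper-tail) = 0.90723
→ bracket: p>=0.10

p-value bracket: p>=0.10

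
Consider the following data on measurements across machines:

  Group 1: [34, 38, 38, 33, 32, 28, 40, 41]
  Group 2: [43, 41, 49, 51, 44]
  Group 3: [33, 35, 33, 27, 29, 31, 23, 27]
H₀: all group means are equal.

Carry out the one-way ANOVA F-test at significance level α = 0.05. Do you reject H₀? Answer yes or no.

Group means [35.50, 45.60, 29.75], grand mean 35.714
SSB = Σnᵢ(x̄ᵢ−x̄)² = 773.586; SSW = ΣΣ(x−x̄ᵢ)² = 322.700
MSB = 773.586/2 = 386.7929; MSW = 322.700/18 = 17.9278
F = MSB/MSW = 21.5751
df = (2, 18)
p-value (upper-tail) = 0.00002
At α=0.05: p < α → reject H₀

reject H₀: yes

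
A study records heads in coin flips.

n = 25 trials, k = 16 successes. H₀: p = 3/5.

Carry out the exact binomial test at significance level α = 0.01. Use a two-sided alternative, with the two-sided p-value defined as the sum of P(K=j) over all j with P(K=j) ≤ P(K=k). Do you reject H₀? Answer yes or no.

Exact binomial: n=25, k=16, p₀=3/5=0.6000
P(X=j) = C(n,j)·p₀^j·(1−p₀)^(n−j); p = Σ P(X=j) over j with P(X=j) ≤ P(X=16)
p-value (two-sided) = 0.83884
At α=0.01: p ≥ α → fail to reject H₀

reject H₀: no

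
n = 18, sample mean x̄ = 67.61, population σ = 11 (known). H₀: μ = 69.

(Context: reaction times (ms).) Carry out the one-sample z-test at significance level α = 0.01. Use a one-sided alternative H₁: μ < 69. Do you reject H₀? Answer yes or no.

reject H₀: no

SE = σ/√n = 11/√18 = 2.5927
z = (x̄−μ₀)/SE = (67.61−69)/2.5927 = -0.5361
p-value (one-sided, H₁ less) = 0.29594
At α=0.01: p ≥ α → fail to reject H₀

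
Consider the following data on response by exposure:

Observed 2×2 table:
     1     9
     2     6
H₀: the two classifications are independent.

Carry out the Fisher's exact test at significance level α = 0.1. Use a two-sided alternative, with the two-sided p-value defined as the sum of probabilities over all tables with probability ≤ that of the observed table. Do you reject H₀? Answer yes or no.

Margins: r₁=10, r₂=8, c₁=3, c₂=15, n=18
p_obs = C(10,1)·C(8,2)/C(18,3); sum pmf over tables with pmf ≤ p_obs
p-value (two-sided) = 0.55882
At α=0.1: p ≥ α → fail to reject H₀

reject H₀: no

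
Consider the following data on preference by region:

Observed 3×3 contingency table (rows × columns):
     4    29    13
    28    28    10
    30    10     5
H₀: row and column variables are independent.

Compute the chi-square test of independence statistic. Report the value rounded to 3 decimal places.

test statistic = 32.701

Row totals [46, 66, 45], col totals [62, 67, 28], n=157
χ² = (4−18.17)²/18.17 + (29−19.63)²/19.63 + (13−8.20)²/8.20 + (28−26.06)²/26.06 + (28−28.17)²/28.17 + (10−11.77)²/11.77 + (30−17.77)²/17.77 + (10−19.20)²/19.20 + (5−8.03)²/8.03 = 32.7010
df = 4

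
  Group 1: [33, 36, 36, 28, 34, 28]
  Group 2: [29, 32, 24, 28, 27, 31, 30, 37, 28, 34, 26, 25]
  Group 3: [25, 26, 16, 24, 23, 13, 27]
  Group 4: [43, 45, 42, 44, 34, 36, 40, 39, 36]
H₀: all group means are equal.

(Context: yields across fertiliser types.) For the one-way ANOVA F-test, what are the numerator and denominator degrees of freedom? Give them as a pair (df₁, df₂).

k = 4 groups, N = 34 total
df = (k−1, N−k) = (4−1, 34−4) = (3, 30)

degrees of freedom = [3, 30]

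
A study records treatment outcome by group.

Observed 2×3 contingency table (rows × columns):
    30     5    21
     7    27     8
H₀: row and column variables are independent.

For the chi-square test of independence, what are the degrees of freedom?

degrees of freedom = 2

df = (r−1)(c−1) = (2−1)·(3−1) = 2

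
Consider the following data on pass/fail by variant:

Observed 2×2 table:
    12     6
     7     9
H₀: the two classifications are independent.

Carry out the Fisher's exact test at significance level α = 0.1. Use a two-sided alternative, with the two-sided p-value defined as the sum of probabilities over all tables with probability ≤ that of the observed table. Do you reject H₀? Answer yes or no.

reject H₀: no

Margins: r₁=18, r₂=16, c₁=19, c₂=15, n=34
p_obs = C(18,12)·C(16,7)/C(34,19); sum pmf over tables with pmf ≤ p_obs
p-value (two-sided) = 0.29982
At α=0.1: p ≥ α → fail to reject H₀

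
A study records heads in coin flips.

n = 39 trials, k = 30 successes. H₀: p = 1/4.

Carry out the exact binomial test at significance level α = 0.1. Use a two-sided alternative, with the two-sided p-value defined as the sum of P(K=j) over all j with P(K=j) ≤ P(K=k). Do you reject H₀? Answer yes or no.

Exact binomial: n=39, k=30, p₀=1/4=0.2500
P(X=j) = C(n,j)·p₀^j·(1−p₀)^(n−j); p = Σ P(X=j) over j with P(X=j) ≤ P(X=30)
p-value (two-sided) = 0.00000
At α=0.1: p < α → reject H₀

reject H₀: yes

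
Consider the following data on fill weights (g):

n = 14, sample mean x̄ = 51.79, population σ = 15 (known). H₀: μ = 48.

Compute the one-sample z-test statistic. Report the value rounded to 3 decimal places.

test statistic = 0.945

SE = σ/√n = 15/√14 = 4.0089
z = (x̄−μ₀)/SE = (51.79−48)/4.0089 = 0.9454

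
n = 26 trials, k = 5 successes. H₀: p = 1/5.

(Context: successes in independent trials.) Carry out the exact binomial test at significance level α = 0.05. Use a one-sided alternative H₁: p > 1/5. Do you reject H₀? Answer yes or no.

Exact binomial: n=26, k=5, p₀=1/5=0.2000
P(X≥5) from Σ C(n,i)·p₀^i·(1−p₀)^(n−i)
p-value (one-sided, H₁ greater) = 0.61666
At α=0.05: p ≥ α → fail to reject H₀

reject H₀: no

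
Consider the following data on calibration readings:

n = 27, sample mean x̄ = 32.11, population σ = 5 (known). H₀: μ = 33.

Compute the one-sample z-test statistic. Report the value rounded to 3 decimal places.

test statistic = -0.925

SE = σ/√n = 5/√27 = 0.9623
z = (x̄−μ₀)/SE = (32.11−33)/0.9623 = -0.9249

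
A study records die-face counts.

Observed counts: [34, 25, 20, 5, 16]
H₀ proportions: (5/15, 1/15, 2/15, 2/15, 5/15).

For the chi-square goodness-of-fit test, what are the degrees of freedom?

df = k − 1 = 5 − 1 = 4

degrees of freedom = 4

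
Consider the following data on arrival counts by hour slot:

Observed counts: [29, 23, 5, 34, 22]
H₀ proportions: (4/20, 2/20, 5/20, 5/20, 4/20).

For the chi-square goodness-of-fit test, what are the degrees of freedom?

df = k − 1 = 5 − 1 = 4

degrees of freedom = 4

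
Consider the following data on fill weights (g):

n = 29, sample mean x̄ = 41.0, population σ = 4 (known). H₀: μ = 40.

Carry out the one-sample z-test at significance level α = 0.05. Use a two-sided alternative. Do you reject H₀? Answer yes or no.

SE = σ/√n = 4/√29 = 0.7428
z = (x̄−μ₀)/SE = (41.0−40)/0.7428 = 1.3463
p-value (two-sided) = 0.17821
At α=0.05: p ≥ α → fail to reject H₀

reject H₀: no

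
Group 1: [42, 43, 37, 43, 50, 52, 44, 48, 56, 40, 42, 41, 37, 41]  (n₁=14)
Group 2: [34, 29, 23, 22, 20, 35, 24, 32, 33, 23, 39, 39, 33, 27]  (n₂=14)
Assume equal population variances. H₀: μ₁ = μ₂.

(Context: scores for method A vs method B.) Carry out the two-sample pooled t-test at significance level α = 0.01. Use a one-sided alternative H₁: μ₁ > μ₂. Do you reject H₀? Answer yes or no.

reject H₀: yes

x̄₁=44.000, s₁=5.561, n₁=14
x̄₂=29.500, s₂=6.382, n₂=14
s_p² = [13·5.561² + 13·6.382²]/26 = 35.8269
SE = √(s_p²·(1/14+1/14)) = 2.2623
t = (44.000−29.500)/2.2623 = 6.4093
df = 26
p-value (one-sided, H₁ greater) = 0.00000
At α=0.01: p < α → reject H₀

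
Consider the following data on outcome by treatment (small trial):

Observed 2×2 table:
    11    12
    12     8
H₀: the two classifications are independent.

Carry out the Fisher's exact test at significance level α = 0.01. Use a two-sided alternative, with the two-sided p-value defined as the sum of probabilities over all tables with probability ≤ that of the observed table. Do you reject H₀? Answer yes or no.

reject H₀: no

Margins: r₁=23, r₂=20, c₁=23, c₂=20, n=43
p_obs = C(23,11)·C(20,12)/C(43,23); sum pmf over tables with pmf ≤ p_obs
p-value (two-sided) = 0.54353
At α=0.01: p ≥ α → fail to reject H₀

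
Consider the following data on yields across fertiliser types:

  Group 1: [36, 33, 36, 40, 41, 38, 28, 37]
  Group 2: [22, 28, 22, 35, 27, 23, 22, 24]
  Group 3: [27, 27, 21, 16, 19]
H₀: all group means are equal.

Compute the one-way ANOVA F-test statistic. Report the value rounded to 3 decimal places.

Group means [36.12, 25.38, 22.00], grand mean 28.667
SSB = Σnᵢ(x̄ᵢ−x̄)² = 753.917; SSW = ΣΣ(x−x̄ᵢ)² = 358.750
MSB = 753.917/2 = 376.9583; MSW = 358.750/18 = 19.9306
F = MSB/MSW = 18.9136
df = (2, 18)

test statistic = 18.914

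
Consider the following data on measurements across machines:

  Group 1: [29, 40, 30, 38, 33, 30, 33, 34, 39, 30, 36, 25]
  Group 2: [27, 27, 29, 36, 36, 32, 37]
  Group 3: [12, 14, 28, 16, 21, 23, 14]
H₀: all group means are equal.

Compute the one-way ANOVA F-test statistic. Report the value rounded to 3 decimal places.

test statistic = 22.350

Group means [33.08, 32.00, 18.29], grand mean 28.808
SSB = Σnᵢ(x̄ᵢ−x̄)² = 1065.693; SSW = ΣΣ(x−x̄ᵢ)² = 548.345
MSB = 1065.693/2 = 532.8466; MSW = 548.345/23 = 23.8411
F = MSB/MSW = 22.3499
df = (2, 23)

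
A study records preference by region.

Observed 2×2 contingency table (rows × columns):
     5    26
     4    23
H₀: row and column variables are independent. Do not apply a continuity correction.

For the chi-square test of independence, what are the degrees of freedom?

df = (r−1)(c−1) = (2−1)·(2−1) = 1

degrees of freedom = 1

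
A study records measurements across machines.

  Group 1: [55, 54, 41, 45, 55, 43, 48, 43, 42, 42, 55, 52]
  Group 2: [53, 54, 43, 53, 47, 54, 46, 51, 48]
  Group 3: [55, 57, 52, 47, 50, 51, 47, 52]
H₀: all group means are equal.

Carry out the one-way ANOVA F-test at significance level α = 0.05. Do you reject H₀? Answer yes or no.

reject H₀: no

Group means [47.92, 49.89, 51.38], grand mean 49.483
SSB = Σnᵢ(x̄ᵢ−x̄)² = 59.561; SSW = ΣΣ(x−x̄ᵢ)² = 593.681
MSB = 59.561/2 = 29.7804; MSW = 593.681/26 = 22.8339
F = MSB/MSW = 1.3042
df = (2, 26)
p-value (upper-tail) = 0.28856
At α=0.05: p ≥ α → fail to reject H₀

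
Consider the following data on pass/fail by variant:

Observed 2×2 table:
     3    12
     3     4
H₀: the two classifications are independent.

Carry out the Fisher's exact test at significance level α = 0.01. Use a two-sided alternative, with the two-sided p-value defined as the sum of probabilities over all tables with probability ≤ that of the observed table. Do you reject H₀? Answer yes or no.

Margins: r₁=15, r₂=7, c₁=6, c₂=16, n=22
p_obs = C(15,3)·C(7,3)/C(22,6); sum pmf over tables with pmf ≤ p_obs
p-value (two-sided) = 0.33408
At α=0.01: p ≥ α → fail to reject H₀

reject H₀: no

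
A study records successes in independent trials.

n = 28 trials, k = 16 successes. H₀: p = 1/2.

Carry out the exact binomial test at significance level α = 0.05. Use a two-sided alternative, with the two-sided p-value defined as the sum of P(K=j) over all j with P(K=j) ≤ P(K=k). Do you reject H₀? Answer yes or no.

Exact binomial: n=28, k=16, p₀=1/2=0.5000
P(X=j) = C(n,j)·p₀^j·(1−p₀)^(n−j); p = Σ P(X=j) over j with P(X=j) ≤ P(X=16)
p-value (two-sided) = 0.57159
At α=0.05: p ≥ α → fail to reject H₀

reject H₀: no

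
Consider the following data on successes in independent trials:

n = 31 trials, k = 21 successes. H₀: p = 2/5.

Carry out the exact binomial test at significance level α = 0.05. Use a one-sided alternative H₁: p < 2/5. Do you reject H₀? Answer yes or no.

reject H₀: no

Exact binomial: n=31, k=21, p₀=2/5=0.4000
P(X≤21) from Σ C(n,i)·p₀^i·(1−p₀)^(n−i)
p-value (one-sided, H₁ less) = 0.99952
At α=0.05: p ≥ α → fail to reject H₀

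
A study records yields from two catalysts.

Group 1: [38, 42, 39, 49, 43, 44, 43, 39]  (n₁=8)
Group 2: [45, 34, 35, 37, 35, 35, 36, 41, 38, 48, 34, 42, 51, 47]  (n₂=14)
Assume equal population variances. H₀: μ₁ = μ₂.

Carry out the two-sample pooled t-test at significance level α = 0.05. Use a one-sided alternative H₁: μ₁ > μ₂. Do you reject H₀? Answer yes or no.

x̄₁=42.125, s₁=3.563, n₁=8
x̄₂=39.857, s₂=5.816, n₂=14
s_p² = [7·3.563² + 13·5.816²]/20 = 26.4295
SE = √(s_p²·(1/8+1/14)) = 2.2785
t = (42.125−39.857)/2.2785 = 0.9953
df = 20
p-value (one-sided, H₁ greater) = 0.16573
At α=0.05: p ≥ α → fail to reject H₀

reject H₀: no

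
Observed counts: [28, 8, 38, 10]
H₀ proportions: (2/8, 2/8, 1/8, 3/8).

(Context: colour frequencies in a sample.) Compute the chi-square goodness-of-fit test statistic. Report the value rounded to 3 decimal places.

test statistic = 97.079

n = 84; E_i = n·p_i = [21.00, 21.00, 10.50, 31.50]
χ² = (28−21.00)²/21.00 + (8−21.00)²/21.00 + (38−10.50)²/10.50 + (10−31.50)²/31.50 = 97.0794
df = 3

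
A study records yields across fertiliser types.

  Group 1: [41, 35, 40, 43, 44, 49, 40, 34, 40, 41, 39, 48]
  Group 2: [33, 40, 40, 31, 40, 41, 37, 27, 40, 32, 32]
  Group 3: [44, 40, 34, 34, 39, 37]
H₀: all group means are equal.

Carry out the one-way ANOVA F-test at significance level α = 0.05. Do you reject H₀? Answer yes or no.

reject H₀: yes

Group means [41.17, 35.73, 38.00], grand mean 38.448
SSB = Σnᵢ(x̄ᵢ−x̄)² = 171.324; SSW = ΣΣ(x−x̄ᵢ)² = 527.848
MSB = 171.324/2 = 85.6620; MSW = 527.848/26 = 20.3019
F = MSB/MSW = 4.2194
df = (2, 26)
p-value (upper-tail) = 0.02588
At α=0.05: p < α → reject H₀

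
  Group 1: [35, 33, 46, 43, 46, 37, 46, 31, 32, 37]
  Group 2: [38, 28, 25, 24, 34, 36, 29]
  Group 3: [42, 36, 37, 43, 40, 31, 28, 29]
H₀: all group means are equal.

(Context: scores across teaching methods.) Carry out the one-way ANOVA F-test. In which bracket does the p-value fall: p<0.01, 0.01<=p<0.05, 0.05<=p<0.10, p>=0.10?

Group means [38.60, 30.57, 35.75], grand mean 35.440
SSB = Σnᵢ(x̄ᵢ−x̄)² = 266.546; SSW = ΣΣ(x−x̄ᵢ)² = 753.614
MSB = 266.546/2 = 133.2729; MSW = 753.614/22 = 34.2552
F = MSB/MSW = 3.8906
df = (2, 22)
p-value (upper-tail) = 0.03575
→ bracket: 0.01<=p<0.05

p-value bracket: 0.01<=p<0.05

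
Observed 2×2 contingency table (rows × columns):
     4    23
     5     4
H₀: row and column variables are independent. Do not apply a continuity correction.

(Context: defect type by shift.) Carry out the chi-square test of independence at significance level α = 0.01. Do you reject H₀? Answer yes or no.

reject H₀: no

Row totals [27, 9], col totals [9, 27], n=36
χ² = (4−6.75)²/6.75 + (23−20.25)²/20.25 + (5−2.25)²/2.25 + (4−6.75)²/6.75 = 5.9753
df = 1
p-value (upper-tail) = 0.01451
At α=0.01: p ≥ α → fail to reject H₀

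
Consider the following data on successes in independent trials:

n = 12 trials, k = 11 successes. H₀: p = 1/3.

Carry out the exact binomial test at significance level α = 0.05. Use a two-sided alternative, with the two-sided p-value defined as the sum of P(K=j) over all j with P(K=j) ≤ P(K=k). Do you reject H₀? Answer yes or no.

reject H₀: yes

Exact binomial: n=12, k=11, p₀=1/3=0.3333
P(X=j) = C(n,j)·p₀^j·(1−p₀)^(n−j); p = Σ P(X=j) over j with P(X=j) ≤ P(X=11)
p-value (two-sided) = 0.00005
At α=0.05: p < α → reject H₀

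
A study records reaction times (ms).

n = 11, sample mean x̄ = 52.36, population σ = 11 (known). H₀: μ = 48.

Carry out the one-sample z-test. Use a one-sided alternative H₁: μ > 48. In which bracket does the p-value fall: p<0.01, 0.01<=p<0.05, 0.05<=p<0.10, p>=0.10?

SE = σ/√n = 11/√11 = 3.3166
z = (x̄−μ₀)/SE = (52.36−48)/3.3166 = 1.3146
p-value (one-sided, H₁ greater) = 0.09432
→ bracket: 0.05<=p<0.10

p-value bracket: 0.05<=p<0.10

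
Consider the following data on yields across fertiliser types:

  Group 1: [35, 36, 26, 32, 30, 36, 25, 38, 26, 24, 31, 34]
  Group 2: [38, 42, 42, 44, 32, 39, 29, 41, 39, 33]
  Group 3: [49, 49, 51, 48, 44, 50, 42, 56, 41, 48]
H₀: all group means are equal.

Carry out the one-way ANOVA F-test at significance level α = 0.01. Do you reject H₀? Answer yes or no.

Group means [31.08, 37.90, 47.80], grand mean 38.438
SSB = Σnᵢ(x̄ᵢ−x̄)² = 1528.458; SSW = ΣΣ(x−x̄ᵢ)² = 661.417
MSB = 1528.458/2 = 764.2292; MSW = 661.417/29 = 22.8075
F = MSB/MSW = 33.5078
df = (2, 29)
p-value (upper-tail) = 0.00000
At α=0.01: p < α → reject H₀

reject H₀: yes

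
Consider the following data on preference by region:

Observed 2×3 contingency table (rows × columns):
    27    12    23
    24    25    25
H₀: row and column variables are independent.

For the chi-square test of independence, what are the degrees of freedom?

degrees of freedom = 2

df = (r−1)(c−1) = (2−1)·(3−1) = 2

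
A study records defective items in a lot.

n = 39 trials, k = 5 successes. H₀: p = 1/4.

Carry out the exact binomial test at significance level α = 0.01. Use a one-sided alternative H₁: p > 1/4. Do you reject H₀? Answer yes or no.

Exact binomial: n=39, k=5, p₀=1/4=0.2500
P(X≥5) from Σ C(n,i)·p₀^i·(1−p₀)^(n−i)
p-value (one-sided, H₁ greater) = 0.98055
At α=0.01: p ≥ α → fail to reject H₀

reject H₀: no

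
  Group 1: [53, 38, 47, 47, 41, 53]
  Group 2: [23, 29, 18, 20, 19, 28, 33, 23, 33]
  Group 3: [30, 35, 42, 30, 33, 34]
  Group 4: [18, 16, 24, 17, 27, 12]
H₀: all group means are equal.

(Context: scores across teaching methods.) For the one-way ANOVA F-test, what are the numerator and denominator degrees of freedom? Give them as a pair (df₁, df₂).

k = 4 groups, N = 27 total
df = (k−1, N−k) = (4−1, 27−4) = (3, 23)

degrees of freedom = [3, 23]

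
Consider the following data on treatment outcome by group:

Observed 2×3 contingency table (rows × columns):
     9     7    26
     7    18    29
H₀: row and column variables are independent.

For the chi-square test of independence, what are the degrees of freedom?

df = (r−1)(c−1) = (2−1)·(3−1) = 2

degrees of freedom = 2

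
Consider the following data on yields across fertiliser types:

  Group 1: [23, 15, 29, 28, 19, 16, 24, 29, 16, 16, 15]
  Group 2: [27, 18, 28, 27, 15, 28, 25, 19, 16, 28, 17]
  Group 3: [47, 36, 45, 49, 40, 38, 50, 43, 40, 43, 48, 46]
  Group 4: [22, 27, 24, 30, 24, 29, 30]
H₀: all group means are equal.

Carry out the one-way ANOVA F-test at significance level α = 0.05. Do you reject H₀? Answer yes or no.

reject H₀: yes

Group means [20.91, 22.55, 43.75, 26.57], grand mean 29.000
SSB = Σnᵢ(x̄ᵢ−x̄)² = 3830.399; SSW = ΣΣ(x−x̄ᵢ)² = 927.601
MSB = 3830.399/3 = 1276.7998; MSW = 927.601/37 = 25.0703
F = MSB/MSW = 50.9288
df = (3, 37)
p-value (upper-tail) = 0.00000
At α=0.05: p < α → reject H₀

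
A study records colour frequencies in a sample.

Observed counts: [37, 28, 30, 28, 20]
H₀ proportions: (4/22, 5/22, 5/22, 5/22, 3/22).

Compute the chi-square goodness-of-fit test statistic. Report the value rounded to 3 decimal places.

n = 143; E_i = n·p_i = [26.00, 32.50, 32.50, 32.50, 19.50]
χ² = (37−26.00)²/26.00 + (28−32.50)²/32.50 + (30−32.50)²/32.50 + (28−32.50)²/32.50 + (20−19.50)²/19.50 = 6.1051
df = 4

test statistic = 6.105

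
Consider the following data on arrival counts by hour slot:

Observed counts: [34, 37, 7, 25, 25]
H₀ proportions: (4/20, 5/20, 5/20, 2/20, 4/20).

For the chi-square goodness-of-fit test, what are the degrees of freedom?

degrees of freedom = 4

df = k − 1 = 5 − 1 = 4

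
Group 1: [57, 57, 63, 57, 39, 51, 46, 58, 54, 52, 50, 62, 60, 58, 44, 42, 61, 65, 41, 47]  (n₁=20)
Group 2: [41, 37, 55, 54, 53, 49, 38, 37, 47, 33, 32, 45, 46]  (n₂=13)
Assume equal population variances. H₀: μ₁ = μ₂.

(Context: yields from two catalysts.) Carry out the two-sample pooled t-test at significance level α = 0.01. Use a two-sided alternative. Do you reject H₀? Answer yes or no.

reject H₀: yes

x̄₁=53.200, s₁=7.871, n₁=20
x̄₂=43.615, s₂=7.890, n₂=13
s_p² = [19·7.871² + 12·7.890²]/31 = 62.0734
SE = √(s_p²·(1/20+1/13)) = 2.8069
t = (53.200−43.615)/2.8069 = 3.4147
df = 31
p-value (two-sided) = 0.00180
At α=0.01: p < α → reject H₀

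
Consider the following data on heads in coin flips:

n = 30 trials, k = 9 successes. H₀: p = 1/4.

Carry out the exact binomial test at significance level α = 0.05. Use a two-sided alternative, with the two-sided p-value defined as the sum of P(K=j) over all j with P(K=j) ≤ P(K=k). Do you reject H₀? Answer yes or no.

reject H₀: no

Exact binomial: n=30, k=9, p₀=1/4=0.2500
P(X=j) = C(n,j)·p₀^j·(1−p₀)^(n−j); p = Σ P(X=j) over j with P(X=j) ≤ P(X=9)
p-value (two-sided) = 0.52900
At α=0.05: p ≥ α → fail to reject H₀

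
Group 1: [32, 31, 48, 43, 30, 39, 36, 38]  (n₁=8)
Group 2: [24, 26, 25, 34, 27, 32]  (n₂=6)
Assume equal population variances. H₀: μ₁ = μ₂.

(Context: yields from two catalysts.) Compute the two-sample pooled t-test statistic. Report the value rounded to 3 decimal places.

x̄₁=37.125, s₁=6.244, n₁=8
x̄₂=28.000, s₂=4.050, n₂=6
s_p² = [7·6.244² + 5·4.050²]/12 = 29.5729
SE = √(s_p²·(1/8+1/6)) = 2.9369
t = (37.125−28.000)/2.9369 = 3.1070
df = 12

test statistic = 3.107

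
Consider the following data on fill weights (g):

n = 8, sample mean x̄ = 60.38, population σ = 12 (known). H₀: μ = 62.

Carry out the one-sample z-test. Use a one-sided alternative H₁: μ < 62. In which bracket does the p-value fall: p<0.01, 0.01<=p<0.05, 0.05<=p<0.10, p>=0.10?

SE = σ/√n = 12/√8 = 4.2426
z = (x̄−μ₀)/SE = (60.38−62)/4.2426 = -0.3818
p-value (one-sided, H₁ less) = 0.35129
→ bracket: p>=0.10

p-value bracket: p>=0.10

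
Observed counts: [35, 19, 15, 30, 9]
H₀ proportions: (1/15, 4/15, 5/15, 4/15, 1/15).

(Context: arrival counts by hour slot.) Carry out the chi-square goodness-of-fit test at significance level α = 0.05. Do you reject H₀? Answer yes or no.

n = 108; E_i = n·p_i = [7.20, 28.80, 36.00, 28.80, 7.20]
χ² = (35−7.20)²/7.20 + (19−28.80)²/28.80 + (15−36.00)²/36.00 + (30−28.80)²/28.80 + (9−7.20)²/7.20 = 123.4236
df = 4
p-value (upper-tail) = 0.00000
At α=0.05: p < α → reject H₀

reject H₀: yes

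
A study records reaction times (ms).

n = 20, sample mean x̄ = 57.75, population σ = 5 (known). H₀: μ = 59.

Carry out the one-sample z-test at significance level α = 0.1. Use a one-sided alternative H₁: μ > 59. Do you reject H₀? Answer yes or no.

SE = σ/√n = 5/√20 = 1.1180
z = (x̄−μ₀)/SE = (57.75−59)/1.1180 = -1.1180
p-value (one-sided, H₁ greater) = 0.86822
At α=0.1: p ≥ α → fail to reject H₀

reject H₀: no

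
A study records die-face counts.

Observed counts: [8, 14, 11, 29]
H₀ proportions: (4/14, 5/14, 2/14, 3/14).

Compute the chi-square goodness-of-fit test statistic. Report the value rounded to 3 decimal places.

test statistic = 27.427

n = 62; E_i = n·p_i = [17.71, 22.14, 8.86, 13.29]
χ² = (8−17.71)²/17.71 + (14−22.14)²/22.14 + (11−8.86)²/8.86 + (29−13.29)²/13.29 = 27.4269
df = 3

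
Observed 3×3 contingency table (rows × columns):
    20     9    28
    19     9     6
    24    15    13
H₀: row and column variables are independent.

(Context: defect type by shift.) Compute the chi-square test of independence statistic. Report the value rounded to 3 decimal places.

Row totals [57, 34, 52], col totals [63, 33, 47], n=143
χ² = (20−25.11)²/25.11 + (9−13.15)²/13.15 + (28−18.73)²/18.73 + (19−14.98)²/14.98 + (9−7.85)²/7.85 + (6−11.17)²/11.17 + (24−22.91)²/22.91 + (15−12.00)²/12.00 + (13−17.09)²/17.09 = 12.3616
df = 4

test statistic = 12.362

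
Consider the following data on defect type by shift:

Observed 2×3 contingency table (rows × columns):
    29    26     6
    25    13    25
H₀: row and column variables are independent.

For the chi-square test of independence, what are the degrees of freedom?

df = (r−1)(c−1) = (2−1)·(3−1) = 2

degrees of freedom = 2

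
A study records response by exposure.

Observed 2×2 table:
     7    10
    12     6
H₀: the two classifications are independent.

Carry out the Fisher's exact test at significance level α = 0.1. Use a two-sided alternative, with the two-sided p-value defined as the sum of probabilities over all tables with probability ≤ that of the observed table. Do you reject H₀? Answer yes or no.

Margins: r₁=17, r₂=18, c₁=19, c₂=16, n=35
p_obs = C(17,7)·C(18,12)/C(35,19); sum pmf over tables with pmf ≤ p_obs
p-value (two-sided) = 0.18114
At α=0.1: p ≥ α → fail to reject H₀

reject H₀: no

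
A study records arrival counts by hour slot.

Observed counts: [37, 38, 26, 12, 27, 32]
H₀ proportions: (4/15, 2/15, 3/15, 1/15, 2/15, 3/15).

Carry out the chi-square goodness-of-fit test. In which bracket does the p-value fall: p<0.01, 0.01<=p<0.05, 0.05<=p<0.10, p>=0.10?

n = 172; E_i = n·p_i = [45.87, 22.93, 34.40, 11.47, 22.93, 34.40]
χ² = (37−45.87)²/45.87 + (38−22.93)²/22.93 + (26−34.40)²/34.40 + (12−11.47)²/11.47 + (27−22.93)²/22.93 + (32−34.40)²/34.40 = 14.5770
df = 5
p-value (upper-tail) = 0.01233
→ bracket: 0.01<=p<0.05

p-value bracket: 0.01<=p<0.05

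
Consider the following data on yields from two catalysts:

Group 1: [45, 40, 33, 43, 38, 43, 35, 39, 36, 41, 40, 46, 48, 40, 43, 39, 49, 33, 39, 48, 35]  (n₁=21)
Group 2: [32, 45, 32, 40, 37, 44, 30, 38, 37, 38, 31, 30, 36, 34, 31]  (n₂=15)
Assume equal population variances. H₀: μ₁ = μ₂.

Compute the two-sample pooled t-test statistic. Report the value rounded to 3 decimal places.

test statistic = 3.042

x̄₁=40.619, s₁=4.801, n₁=21
x̄₂=35.667, s₂=4.835, n₂=15
s_p² = [20·4.801² + 14·4.835²]/34 = 23.1849
SE = √(s_p²·(1/21+1/15)) = 1.6278
t = (40.619−35.667)/1.6278 = 3.0424
df = 34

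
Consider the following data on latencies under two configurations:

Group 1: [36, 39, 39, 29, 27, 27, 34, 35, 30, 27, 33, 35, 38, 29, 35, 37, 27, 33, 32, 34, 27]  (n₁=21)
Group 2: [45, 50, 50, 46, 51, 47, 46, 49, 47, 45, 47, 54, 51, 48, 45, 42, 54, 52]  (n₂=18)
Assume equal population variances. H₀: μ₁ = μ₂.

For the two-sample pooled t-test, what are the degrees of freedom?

df = n₁ + n₂ − 2 = 21 + 18 − 2 = 37

degrees of freedom = 37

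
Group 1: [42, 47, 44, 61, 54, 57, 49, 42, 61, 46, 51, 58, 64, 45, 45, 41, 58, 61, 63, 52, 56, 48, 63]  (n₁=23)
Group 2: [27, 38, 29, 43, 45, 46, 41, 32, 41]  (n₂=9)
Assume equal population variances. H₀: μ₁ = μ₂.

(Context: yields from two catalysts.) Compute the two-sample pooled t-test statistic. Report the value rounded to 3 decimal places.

test statistic = 4.901

x̄₁=52.522, s₁=7.716, n₁=23
x̄₂=38.000, s₂=7.018, n₂=9
s_p² = [22·7.716² + 8·7.018²]/30 = 56.7913
SE = √(s_p²·(1/23+1/9)) = 2.9630
t = (52.522−38.000)/2.9630 = 4.9010
df = 30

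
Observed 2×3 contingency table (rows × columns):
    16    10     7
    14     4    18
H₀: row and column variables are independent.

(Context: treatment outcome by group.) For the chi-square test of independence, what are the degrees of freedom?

degrees of freedom = 2

df = (r−1)(c−1) = (2−1)·(3−1) = 2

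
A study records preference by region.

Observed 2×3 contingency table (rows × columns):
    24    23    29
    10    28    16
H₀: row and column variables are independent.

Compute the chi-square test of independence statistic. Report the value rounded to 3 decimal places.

Row totals [76, 54], col totals [34, 51, 45], n=130
χ² = (24−19.88)²/19.88 + (23−29.82)²/29.82 + (29−26.31)²/26.31 + (10−14.12)²/14.12 + (28−21.18)²/21.18 + (16−18.69)²/18.69 = 6.4728
df = 2

test statistic = 6.473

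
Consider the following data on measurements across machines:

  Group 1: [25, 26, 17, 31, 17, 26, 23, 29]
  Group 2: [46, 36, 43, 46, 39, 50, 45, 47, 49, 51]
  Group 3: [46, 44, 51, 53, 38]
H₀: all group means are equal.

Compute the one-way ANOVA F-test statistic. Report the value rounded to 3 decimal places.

Group means [24.25, 45.20, 46.40], grand mean 38.174
SSB = Σnᵢ(x̄ᵢ−x̄)² = 2383.004; SSW = ΣΣ(x−x̄ᵢ)² = 526.300
MSB = 2383.004/2 = 1191.5022; MSW = 526.300/20 = 26.3150
F = MSB/MSW = 45.2784
df = (2, 20)

test statistic = 45.278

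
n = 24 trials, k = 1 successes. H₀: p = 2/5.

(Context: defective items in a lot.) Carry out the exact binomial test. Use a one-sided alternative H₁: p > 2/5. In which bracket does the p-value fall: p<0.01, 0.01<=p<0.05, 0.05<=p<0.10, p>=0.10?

p-value bracket: p>=0.10

Exact binomial: n=24, k=1, p₀=2/5=0.4000
P(X≥1) from Σ C(n,i)·p₀^i·(1−p₀)^(n−i)
p-value (one-sided, H₁ greater) = 1.00000
→ bracket: p>=0.10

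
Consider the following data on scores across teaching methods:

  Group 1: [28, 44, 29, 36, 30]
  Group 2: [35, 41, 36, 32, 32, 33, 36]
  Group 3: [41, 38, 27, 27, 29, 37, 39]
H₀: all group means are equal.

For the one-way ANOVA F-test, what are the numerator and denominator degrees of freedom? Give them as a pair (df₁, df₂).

degrees of freedom = [2, 16]

k = 3 groups, N = 19 total
df = (k−1, N−k) = (3−1, 19−3) = (2, 16)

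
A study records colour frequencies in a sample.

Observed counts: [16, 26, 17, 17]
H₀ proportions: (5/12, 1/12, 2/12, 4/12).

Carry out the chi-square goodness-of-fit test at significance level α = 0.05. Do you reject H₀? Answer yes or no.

n = 76; E_i = n·p_i = [31.67, 6.33, 12.67, 25.33]
χ² = (16−31.67)²/31.67 + (26−6.33)²/6.33 + (17−12.67)²/12.67 + (17−25.33)²/25.33 = 73.0447
df = 3
p-value (upper-tail) = 0.00000
At α=0.05: p < α → reject H₀

reject H₀: yes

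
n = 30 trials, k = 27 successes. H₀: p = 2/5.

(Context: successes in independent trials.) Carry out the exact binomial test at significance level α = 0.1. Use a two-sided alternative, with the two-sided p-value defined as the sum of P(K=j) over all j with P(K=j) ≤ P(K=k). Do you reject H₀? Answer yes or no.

Exact binomial: n=30, k=27, p₀=2/5=0.4000
P(X=j) = C(n,j)·p₀^j·(1−p₀)^(n−j); p = Σ P(X=j) over j with P(X=j) ≤ P(X=27)
p-value (two-sided) = 0.00000
At α=0.1: p < α → reject H₀

reject H₀: yes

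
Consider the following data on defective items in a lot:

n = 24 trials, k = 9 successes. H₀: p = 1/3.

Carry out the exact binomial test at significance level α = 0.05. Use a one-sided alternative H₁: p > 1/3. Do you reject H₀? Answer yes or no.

reject H₀: no

Exact binomial: n=24, k=9, p₀=1/3=0.3333
P(X≥9) from Σ C(n,i)·p₀^i·(1−p₀)^(n−i)
p-value (one-sided, H₁ greater) = 0.40553
At α=0.05: p ≥ α → fail to reject H₀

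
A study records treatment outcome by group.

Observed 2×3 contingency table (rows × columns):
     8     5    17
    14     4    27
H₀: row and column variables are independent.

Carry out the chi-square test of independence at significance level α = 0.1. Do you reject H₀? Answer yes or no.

reject H₀: no

Row totals [30, 45], col totals [22, 9, 44], n=75
χ² = (8−8.80)²/8.80 + (5−3.60)²/3.60 + (17−17.60)²/17.60 + (14−13.20)²/13.20 + (4−5.40)²/5.40 + (27−26.40)²/26.40 = 1.0627
df = 2
p-value (upper-tail) = 0.58781
At α=0.1: p ≥ α → fail to reject H₀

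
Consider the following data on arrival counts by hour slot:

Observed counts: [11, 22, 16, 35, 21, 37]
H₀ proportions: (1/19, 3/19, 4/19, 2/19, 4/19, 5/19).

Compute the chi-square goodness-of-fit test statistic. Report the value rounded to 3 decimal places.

n = 142; E_i = n·p_i = [7.47, 22.42, 29.89, 14.95, 29.89, 37.37]
χ² = (11−7.47)²/7.47 + (22−22.42)²/22.42 + (16−29.89)²/29.89 + (35−14.95)²/14.95 + (21−29.89)²/29.89 + (37−37.37)²/37.37 = 37.6816
df = 5

test statistic = 37.682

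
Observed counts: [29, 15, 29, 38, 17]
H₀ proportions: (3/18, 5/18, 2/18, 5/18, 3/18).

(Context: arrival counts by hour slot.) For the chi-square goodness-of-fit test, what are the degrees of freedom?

degrees of freedom = 4

df = k − 1 = 5 − 1 = 4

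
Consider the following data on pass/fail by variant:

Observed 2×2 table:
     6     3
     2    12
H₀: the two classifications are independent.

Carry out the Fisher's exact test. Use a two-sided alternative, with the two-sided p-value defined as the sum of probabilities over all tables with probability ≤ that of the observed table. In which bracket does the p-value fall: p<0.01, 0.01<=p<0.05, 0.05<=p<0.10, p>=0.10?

Margins: r₁=9, r₂=14, c₁=8, c₂=15, n=23
p_obs = C(9,6)·C(14,2)/C(23,8); sum pmf over tables with pmf ≤ p_obs
p-value (two-sided) = 0.02276
→ bracket: 0.01<=p<0.05

p-value bracket: 0.01<=p<0.05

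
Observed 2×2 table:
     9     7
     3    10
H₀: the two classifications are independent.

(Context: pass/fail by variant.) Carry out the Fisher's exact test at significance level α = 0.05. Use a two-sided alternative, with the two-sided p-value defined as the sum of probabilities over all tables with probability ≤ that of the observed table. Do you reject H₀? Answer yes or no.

reject H₀: no

Margins: r₁=16, r₂=13, c₁=12, c₂=17, n=29
p_obs = C(16,9)·C(13,3)/C(29,12); sum pmf over tables with pmf ≤ p_obs
p-value (two-sided) = 0.12975
At α=0.05: p ≥ α → fail to reject H₀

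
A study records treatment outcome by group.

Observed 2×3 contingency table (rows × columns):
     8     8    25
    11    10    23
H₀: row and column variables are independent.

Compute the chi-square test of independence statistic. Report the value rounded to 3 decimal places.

test statistic = 0.674

Row totals [41, 44], col totals [19, 18, 48], n=85
χ² = (8−9.16)²/9.16 + (8−8.68)²/8.68 + (25−23.15)²/23.15 + (11−9.84)²/9.84 + (10−9.32)²/9.32 + (23−24.85)²/24.85 = 0.6742
df = 2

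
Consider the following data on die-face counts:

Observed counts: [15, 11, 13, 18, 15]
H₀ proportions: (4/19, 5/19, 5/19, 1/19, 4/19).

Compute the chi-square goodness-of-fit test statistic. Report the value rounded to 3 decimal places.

test statistic = 58.493

n = 72; E_i = n·p_i = [15.16, 18.95, 18.95, 3.79, 15.16]
χ² = (15−15.16)²/15.16 + (11−18.95)²/18.95 + (13−18.95)²/18.95 + (18−3.79)²/3.79 + (15−15.16)²/15.16 = 58.4931
df = 4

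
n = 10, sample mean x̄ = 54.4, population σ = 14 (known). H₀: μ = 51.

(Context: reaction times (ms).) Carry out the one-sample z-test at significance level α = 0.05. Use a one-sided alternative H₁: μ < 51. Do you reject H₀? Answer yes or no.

SE = σ/√n = 14/√10 = 4.4272
z = (x̄−μ₀)/SE = (54.4−51)/4.4272 = 0.7680
p-value (one-sided, H₁ less) = 0.77875
At α=0.05: p ≥ α → fail to reject H₀

reject H₀: no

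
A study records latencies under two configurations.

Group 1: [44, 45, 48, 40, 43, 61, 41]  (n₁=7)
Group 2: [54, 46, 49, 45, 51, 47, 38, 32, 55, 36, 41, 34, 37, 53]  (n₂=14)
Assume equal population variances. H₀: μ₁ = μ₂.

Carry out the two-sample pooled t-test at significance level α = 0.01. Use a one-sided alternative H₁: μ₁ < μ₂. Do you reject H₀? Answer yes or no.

x̄₁=46.000, s₁=7.118, n₁=7
x̄₂=44.143, s₂=7.804, n₂=14
s_p² = [6·7.118² + 13·7.804²]/19 = 57.6692
SE = √(s_p²·(1/7+1/14)) = 3.5153
t = (46.000−44.143)/3.5153 = 0.5283
df = 19
p-value (one-sided, H₁ less) = 0.69829
At α=0.01: p ≥ α → fail to reject H₀

reject H₀: no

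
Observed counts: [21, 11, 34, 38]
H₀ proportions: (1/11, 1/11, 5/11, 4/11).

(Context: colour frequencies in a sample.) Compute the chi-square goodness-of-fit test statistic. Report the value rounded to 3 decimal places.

test statistic = 18.079

n = 104; E_i = n·p_i = [9.45, 9.45, 47.27, 37.82]
χ² = (21−9.45)²/9.45 + (11−9.45)²/9.45 + (34−47.27)²/47.27 + (38−37.82)²/37.82 = 18.0788
df = 3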